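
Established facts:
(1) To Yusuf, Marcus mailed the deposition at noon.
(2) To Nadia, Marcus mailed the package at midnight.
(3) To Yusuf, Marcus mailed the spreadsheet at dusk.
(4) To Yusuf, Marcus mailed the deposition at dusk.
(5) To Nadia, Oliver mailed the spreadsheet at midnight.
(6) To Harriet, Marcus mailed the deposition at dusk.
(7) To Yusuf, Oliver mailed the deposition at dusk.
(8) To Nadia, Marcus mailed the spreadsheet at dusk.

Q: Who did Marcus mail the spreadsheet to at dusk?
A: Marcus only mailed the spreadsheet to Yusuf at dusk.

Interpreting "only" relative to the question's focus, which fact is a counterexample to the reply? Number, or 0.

8

Answering "Who did ... to ...?" puts focus on the recipient — here, "Yusuf".
"Only" then excludes alternative recipients while the background — same agent, thing, setting (Marcus / the spreadsheet / at dusk) — is held fixed.
Fact (8) keeps same agent, thing, setting (Marcus / the spreadsheet / at dusk) but has recipient = Nadia; that refutes the reply.
(Fact (4) would refute a reading with focus on the thing — but that is not what the question asks.)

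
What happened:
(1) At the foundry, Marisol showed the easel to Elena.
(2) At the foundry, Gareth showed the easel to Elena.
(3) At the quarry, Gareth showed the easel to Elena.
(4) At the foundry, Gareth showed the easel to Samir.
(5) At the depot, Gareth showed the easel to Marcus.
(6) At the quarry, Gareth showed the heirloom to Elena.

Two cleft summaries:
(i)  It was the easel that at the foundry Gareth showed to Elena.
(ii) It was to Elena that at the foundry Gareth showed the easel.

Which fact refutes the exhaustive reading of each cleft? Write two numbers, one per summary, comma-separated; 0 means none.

(i): focus "the easel". No fact shares agent = Gareth, recipient = Elena, setting = at the foundry with a different thing. 0.
(ii): focus "Elena". Looking for agent = Gareth, thing = the easel, setting = at the foundry with some other recipient — fact (4) has Samir there. Refuted.

0, 4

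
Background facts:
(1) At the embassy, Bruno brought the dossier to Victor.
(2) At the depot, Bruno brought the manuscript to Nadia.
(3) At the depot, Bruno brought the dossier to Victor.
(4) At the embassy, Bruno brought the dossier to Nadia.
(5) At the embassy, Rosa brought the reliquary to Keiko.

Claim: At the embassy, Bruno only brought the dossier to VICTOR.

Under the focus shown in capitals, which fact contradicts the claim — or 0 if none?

4

The capitals mark "Victor" as focus. So "only" rules out other recipients, with the rest (Bruno as agent and the dossier as thing and at the embassy as setting) as background.
Fact (4) matches on Bruno as agent and the dossier as thing and at the embassy as setting, but has recipient = Nadia instead. That refutes the claim.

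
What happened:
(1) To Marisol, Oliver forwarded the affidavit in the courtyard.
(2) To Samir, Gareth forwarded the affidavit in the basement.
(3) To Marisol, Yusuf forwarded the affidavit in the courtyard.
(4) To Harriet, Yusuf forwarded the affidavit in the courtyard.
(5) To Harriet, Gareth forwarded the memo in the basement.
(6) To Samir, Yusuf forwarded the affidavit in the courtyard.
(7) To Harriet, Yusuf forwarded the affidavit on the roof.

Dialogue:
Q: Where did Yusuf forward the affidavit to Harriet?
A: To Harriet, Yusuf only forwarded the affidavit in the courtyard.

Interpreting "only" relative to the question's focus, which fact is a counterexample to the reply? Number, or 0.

The question "Where did ...?" targets the setting, so in the reply the focus falls on "in the courtyard".
So "only" ranges over settings; the rest (same agent, thing, recipient (Yusuf / the affidavit / Harriet)) is presupposed.
Fact (7) keeps same agent, thing, recipient (Yusuf / the affidavit / Harriet) but has setting = on the roof; that refutes the reply.
(Fact (3) would refute a reading with focus on the recipient — but that is not what the question asks.)

7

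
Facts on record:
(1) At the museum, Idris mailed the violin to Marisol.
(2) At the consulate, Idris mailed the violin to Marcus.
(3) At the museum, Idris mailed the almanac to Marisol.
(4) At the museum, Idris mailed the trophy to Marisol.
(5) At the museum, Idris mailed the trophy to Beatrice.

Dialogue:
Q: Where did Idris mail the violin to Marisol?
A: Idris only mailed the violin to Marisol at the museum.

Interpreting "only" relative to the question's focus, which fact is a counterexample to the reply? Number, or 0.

The question "Where did ...?" targets the setting, so in the reply the focus falls on "at the museum".
"Only" then excludes alternative settings while the background — Idris as agent and the violin as thing and Marisol as recipient — is held fixed.
No listed fact shares that background with another setting. Nothing contradicts the reply.
(Fact (3) would refute a reading with focus on the thing — but that is not what the question asks.)

0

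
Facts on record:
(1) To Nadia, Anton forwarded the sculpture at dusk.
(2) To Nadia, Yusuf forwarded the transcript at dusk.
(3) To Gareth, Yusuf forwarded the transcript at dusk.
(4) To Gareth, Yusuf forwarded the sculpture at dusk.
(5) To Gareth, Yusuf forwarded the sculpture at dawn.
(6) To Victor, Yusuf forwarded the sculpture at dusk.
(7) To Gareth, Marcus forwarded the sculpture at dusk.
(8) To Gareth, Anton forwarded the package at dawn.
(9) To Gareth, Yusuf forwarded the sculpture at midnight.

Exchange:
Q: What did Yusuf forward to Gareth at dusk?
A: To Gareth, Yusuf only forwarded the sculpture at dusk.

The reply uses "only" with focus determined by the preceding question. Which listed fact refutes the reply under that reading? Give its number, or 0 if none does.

The question "What did ...?" targets the thing, so in the reply the focus falls on "the sculpture".
"Only" then excludes alternative things while the background — same agent, recipient, setting (Yusuf / Gareth / at dusk) — is held fixed.
Fact (3) shares the background with a different thing (the transcript) — counterexample.
(Fact (6) would refute a reading with focus on the recipient — but that is not what the question asks.)

3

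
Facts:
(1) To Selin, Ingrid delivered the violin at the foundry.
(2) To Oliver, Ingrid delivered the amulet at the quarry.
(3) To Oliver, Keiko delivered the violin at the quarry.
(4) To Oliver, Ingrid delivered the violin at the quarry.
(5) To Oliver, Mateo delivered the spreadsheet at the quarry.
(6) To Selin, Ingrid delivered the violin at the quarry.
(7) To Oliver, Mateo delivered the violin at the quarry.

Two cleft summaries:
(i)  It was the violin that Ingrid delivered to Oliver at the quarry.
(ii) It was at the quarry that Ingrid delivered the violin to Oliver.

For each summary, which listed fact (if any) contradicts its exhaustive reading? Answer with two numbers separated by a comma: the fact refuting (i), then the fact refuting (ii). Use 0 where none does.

2, 0

(i): focus "the violin". Looking for same agent, recipient, setting (Ingrid / Oliver / at the quarry) with some other thing — fact (2) has the amulet there. Refuted.
(ii): focus "at the quarry". No fact shares same agent, thing, recipient (Ingrid / the violin / Oliver) with a different setting. 0.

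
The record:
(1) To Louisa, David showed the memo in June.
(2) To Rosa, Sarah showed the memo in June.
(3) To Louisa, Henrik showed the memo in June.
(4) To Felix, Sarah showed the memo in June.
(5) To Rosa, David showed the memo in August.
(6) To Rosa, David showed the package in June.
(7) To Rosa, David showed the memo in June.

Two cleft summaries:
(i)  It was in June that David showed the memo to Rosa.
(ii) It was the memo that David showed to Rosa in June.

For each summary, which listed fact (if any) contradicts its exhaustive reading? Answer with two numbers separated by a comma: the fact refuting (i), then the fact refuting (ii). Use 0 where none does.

(i): focus "in June". Looking for agent = David, thing = the memo, recipient = Rosa with some other setting — fact (5) has in August there. Refuted.
(ii): focus "the memo". Looking for agent = David, recipient = Rosa, setting = in June with some other thing — fact (6) has the package there. Refuted.

5, 6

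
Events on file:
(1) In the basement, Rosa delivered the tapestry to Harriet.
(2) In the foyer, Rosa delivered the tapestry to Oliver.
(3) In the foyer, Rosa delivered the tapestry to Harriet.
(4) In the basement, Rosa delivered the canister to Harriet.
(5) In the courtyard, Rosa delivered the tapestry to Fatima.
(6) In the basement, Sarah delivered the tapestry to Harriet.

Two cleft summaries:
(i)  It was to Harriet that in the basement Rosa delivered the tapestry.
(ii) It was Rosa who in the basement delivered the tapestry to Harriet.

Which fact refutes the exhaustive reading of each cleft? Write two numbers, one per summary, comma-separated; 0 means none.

0, 6

(i): focus "Harriet". No fact shares agent = Rosa, thing = the tapestry, setting = in the basement with a different recipient. 0.
(ii): focus "Rosa". Looking for thing = the tapestry, recipient = Harriet, setting = in the basement with some other agent — fact (6) has Sarah there. Refuted.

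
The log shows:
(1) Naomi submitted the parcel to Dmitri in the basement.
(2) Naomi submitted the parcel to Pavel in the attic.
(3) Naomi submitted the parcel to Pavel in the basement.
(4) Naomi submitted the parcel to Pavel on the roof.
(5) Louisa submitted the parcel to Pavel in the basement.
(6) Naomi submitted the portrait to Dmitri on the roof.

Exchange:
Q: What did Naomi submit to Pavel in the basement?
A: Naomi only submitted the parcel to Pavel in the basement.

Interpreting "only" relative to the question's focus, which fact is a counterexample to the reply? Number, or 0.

0

The question "What did ...?" targets the thing, so in the reply the focus falls on "the parcel".
So "only" ranges over things; the rest (agent = Naomi, recipient = Pavel, setting = in the basement) is presupposed.
No fact keeps agent = Naomi, recipient = Pavel, setting = in the basement while changing the thing; every other fact differs on something backgrounded. The reply stands.
(Fact (2) would refute a reading with focus on the setting — but that is not what the question asks.)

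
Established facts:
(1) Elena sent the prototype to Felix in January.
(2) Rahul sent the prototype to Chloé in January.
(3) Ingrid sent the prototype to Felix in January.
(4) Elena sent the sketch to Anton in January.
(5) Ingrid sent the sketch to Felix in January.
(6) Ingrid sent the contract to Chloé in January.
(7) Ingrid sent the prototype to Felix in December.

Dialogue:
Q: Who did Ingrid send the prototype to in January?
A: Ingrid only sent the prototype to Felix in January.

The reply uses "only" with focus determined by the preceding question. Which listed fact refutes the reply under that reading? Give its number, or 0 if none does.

The question "Who did ... to ...?" targets the recipient, so in the reply the focus falls on "Felix".
So "only" ranges over recipients; the rest (agent = Ingrid, thing = the prototype, setting = in January) is presupposed.
No listed fact shares that background with another recipient. Nothing contradicts the reply.
(Fact (7) would refute a reading with focus on the setting — but that is not what the question asks.)

0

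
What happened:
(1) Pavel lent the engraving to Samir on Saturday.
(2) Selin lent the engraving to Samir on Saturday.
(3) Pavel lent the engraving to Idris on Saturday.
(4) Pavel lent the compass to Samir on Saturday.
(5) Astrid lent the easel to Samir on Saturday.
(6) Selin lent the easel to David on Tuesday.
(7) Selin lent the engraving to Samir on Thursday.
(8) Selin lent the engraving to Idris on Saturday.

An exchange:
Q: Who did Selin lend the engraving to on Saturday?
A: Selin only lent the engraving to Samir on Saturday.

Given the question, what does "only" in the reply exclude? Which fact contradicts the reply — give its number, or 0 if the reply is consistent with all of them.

8

Answering "Who did ... to ...?" puts focus on the recipient — here, "Samir".
"Only" then excludes alternative recipients while the background — same agent, thing, setting (Selin / the engraving / on Saturday) — is held fixed.
Fact (8) shares the background with a different recipient (Idris) — counterexample.
(Fact (7) would refute a reading with focus on the setting — but that is not what the question asks.)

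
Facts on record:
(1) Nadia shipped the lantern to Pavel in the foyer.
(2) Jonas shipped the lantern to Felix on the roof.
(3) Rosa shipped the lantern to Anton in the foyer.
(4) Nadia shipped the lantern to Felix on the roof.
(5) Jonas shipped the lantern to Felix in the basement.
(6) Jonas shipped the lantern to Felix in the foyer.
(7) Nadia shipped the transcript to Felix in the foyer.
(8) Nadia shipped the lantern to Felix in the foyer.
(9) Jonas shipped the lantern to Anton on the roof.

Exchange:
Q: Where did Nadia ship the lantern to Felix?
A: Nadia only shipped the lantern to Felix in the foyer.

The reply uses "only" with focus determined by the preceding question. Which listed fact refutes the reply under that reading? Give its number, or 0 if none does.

The question "Where did ...?" targets the setting, so in the reply the focus falls on "in the foyer".
"Only" then excludes alternative settings while the background — agent = Nadia, thing = the lantern, recipient = Felix — is held fixed.
Fact (4) keeps agent = Nadia, thing = the lantern, recipient = Felix but has setting = on the roof; that refutes the reply.
(Fact (7) would refute a reading with focus on the thing — but that is not what the question asks.)

4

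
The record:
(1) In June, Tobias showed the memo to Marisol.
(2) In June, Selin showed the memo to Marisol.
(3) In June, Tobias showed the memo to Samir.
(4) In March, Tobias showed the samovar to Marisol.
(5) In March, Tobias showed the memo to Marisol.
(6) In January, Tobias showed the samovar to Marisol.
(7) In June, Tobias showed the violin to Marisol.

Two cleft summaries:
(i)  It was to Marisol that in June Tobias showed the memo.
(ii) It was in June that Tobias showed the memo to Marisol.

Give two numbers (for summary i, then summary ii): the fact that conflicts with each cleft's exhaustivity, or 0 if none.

Summary (i) focuses "Marisol" (the recipient); background Tobias as agent and the memo as thing and in June as setting. Fact (3) matches that background with recipient = Samir — refutes (i).
Summary (ii) focuses "in June" (the setting); background Tobias as agent and the memo as thing and Marisol as recipient. Fact (5) matches that background with setting = in March — refutes (ii).

3, 5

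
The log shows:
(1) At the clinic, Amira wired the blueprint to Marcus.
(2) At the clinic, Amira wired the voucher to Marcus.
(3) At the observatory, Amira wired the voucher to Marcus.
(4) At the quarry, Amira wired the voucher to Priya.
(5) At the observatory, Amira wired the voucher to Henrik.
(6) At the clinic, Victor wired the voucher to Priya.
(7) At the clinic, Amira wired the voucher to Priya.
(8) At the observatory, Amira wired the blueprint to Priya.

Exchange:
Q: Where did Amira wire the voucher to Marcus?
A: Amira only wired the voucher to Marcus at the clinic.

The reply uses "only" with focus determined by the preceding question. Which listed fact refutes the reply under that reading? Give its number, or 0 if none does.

The question "Where did ...?" targets the setting, so in the reply the focus falls on "at the clinic".
So "only" ranges over settings; the rest (Amira as agent and the voucher as thing and Marcus as recipient) is presupposed.
Fact (3) shares the background with a different setting (at the observatory) — counterexample.
(Fact (1) would refute a reading with focus on the thing — but that is not what the question asks.)

3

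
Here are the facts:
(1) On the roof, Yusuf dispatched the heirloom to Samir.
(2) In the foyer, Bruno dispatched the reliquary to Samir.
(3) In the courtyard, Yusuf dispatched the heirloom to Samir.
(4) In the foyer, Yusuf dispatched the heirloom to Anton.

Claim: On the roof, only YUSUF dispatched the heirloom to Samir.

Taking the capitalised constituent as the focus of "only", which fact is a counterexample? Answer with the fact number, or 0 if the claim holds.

0

Focus (in capitals) is "Yusuf" — the agent. "Only" excludes alternative agents while holding fixed thing = the heirloom, recipient = Samir, setting = on the roof.
Every other fact changes something in the background, not just the agent. Nothing refutes the claim.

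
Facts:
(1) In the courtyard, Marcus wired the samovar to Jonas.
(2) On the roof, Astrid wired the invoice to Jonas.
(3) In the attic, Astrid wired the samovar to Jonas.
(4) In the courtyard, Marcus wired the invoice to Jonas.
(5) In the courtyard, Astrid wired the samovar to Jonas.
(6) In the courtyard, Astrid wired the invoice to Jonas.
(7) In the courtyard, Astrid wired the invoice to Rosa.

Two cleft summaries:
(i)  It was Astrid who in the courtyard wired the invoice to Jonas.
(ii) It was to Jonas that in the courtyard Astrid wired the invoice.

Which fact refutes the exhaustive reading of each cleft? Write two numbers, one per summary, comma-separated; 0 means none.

4, 7

(i): focus "Astrid". Looking for the invoice as thing and Jonas as recipient and in the courtyard as setting with some other agent — fact (4) has Marcus there. Refuted.
(ii): focus "Jonas". Looking for Astrid as agent and the invoice as thing and in the courtyard as setting with some other recipient — fact (7) has Rosa there. Refuted.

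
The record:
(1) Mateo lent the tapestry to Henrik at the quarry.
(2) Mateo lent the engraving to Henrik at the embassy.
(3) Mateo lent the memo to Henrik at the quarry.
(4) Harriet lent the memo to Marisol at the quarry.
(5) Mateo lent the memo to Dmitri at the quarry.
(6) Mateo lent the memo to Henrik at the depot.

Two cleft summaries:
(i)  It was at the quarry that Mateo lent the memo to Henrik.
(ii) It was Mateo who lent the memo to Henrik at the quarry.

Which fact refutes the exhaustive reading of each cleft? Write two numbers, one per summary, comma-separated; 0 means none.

6, 0

Summary (i) focuses "at the quarry" (the setting); background same agent, thing, recipient (Mateo / the memo / Henrik). Fact (6) matches that background with setting = at the depot — refutes (i).
Summary (ii) focuses "Mateo" (the agent); background same thing, recipient, setting (the memo / Henrik / at the quarry). No fact matches that background with a different agent, so 0.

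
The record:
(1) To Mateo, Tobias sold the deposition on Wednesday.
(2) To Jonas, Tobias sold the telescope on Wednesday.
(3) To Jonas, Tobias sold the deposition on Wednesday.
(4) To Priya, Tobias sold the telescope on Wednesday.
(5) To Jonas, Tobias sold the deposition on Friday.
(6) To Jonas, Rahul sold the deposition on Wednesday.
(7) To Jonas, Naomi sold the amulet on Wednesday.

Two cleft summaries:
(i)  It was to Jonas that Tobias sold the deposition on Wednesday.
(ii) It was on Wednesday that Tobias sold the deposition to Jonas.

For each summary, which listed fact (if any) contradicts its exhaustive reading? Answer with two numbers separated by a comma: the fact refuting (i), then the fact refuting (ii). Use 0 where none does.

1, 5

Summary (i) focuses "Jonas" (the recipient); background same agent, thing, setting (Tobias / the deposition / on Wednesday). Fact (1) matches that background with recipient = Mateo — refutes (i).
Summary (ii) focuses "on Wednesday" (the setting); background same agent, thing, recipient (Tobias / the deposition / Jonas). Fact (5) matches that background with setting = on Friday — refutes (ii).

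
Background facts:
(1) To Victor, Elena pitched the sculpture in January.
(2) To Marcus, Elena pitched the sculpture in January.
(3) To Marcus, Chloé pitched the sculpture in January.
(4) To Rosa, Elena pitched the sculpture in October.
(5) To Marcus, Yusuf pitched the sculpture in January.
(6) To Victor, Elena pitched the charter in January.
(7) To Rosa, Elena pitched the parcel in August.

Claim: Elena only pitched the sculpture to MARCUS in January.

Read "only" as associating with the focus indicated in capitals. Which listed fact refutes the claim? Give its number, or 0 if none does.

1

The capitals mark "Marcus" as focus. So "only" rules out other recipients, with the rest (agent = Elena, thing = the sculpture, setting = in January) as background.
Fact (1) shares the background but differs in recipient (Victor) — a counterexample.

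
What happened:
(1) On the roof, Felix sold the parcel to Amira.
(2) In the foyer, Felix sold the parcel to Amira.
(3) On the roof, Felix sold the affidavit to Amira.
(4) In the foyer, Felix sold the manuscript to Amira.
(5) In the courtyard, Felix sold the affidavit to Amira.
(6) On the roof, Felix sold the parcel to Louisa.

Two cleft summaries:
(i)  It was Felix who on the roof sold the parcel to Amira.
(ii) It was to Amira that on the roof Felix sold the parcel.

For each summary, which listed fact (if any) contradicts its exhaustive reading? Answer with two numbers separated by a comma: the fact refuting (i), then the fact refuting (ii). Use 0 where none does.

(i): focus "Felix". No fact shares same thing, recipient, setting (the parcel / Amira / on the roof) with a different agent. 0.
(ii): focus "Amira". Looking for same agent, thing, setting (Felix / the parcel / on the roof) with some other recipient — fact (6) has Louisa there. Refuted.

0, 6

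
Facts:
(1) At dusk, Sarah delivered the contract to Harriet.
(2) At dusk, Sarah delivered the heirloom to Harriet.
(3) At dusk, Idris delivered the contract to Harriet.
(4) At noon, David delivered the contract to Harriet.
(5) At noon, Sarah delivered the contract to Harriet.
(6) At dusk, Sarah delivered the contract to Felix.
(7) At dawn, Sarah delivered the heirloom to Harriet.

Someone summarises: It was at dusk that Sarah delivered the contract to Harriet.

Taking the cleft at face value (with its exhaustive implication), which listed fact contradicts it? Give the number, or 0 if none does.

Focus of the cleft: "at dusk" (the setting). Presupposed background: agent = Sarah, thing = the contract, recipient = Harriet.
The exhaustive reading says no other setting fits that background.
But fact (5) also has agent = Sarah, thing = the contract, recipient = Harriet, with setting = at noon — so the exhaustive reading fails.

5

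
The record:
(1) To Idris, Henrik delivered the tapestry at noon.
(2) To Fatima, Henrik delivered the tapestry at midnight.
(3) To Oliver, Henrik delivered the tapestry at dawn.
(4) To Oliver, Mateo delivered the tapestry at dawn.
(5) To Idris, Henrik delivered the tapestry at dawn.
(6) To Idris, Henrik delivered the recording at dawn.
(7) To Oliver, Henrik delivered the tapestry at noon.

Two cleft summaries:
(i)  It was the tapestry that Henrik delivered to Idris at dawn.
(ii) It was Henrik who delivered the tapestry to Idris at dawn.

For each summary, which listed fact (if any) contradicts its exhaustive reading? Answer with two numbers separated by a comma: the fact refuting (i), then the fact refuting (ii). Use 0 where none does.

6, 0

(i): focus "the tapestry". Looking for agent = Henrik, recipient = Idris, setting = at dawn with some other thing — fact (6) has the recording there. Refuted.
(ii): focus "Henrik". No fact shares thing = the tapestry, recipient = Idris, setting = at dawn with a different agent. 0.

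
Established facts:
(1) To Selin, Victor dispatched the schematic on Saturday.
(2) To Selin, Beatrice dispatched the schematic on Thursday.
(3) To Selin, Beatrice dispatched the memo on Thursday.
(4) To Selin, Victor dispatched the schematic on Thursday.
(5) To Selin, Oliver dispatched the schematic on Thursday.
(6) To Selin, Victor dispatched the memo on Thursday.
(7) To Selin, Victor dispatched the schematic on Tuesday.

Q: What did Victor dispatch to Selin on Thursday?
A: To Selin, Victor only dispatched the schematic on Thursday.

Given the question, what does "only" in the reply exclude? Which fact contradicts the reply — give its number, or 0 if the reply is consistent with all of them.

The question "What did ...?" targets the thing, so in the reply the focus falls on "the schematic".
So "only" ranges over things; the rest (same agent, recipient, setting (Victor / Selin / on Thursday)) is presupposed.
Fact (6) keeps same agent, recipient, setting (Victor / Selin / on Thursday) but has thing = the memo; that refutes the reply.
(Fact (1) would refute a reading with focus on the setting — but that is not what the question asks.)

6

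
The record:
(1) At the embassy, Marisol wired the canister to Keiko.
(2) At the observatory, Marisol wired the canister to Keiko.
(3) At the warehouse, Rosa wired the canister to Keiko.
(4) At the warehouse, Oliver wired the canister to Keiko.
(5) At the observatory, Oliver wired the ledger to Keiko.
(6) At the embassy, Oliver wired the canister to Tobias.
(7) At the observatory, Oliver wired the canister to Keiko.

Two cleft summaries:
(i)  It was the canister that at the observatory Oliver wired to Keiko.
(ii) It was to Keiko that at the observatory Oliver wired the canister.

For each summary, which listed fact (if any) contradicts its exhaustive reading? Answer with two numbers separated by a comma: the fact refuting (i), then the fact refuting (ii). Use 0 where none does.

5, 0

Summary (i) focuses "the canister" (the thing); background same agent, recipient, setting (Oliver / Keiko / at the observatory). Fact (5) matches that background with thing = the ledger — refutes (i).
Summary (ii) focuses "Keiko" (the recipient); background same agent, thing, setting (Oliver / the canister / at the observatory). No fact matches that background with a different recipient, so 0.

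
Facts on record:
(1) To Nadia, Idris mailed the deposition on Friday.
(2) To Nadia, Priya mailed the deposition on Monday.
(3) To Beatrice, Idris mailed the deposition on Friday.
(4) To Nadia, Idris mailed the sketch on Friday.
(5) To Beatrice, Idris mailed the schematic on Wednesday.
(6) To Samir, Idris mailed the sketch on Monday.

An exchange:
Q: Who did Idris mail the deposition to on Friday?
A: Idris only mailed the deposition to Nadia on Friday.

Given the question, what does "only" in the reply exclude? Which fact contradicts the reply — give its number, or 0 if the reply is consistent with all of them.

3

Answering "Who did ... to ...?" puts focus on the recipient — here, "Nadia".
"Only" then excludes alternative recipients while the background — Idris as agent and the deposition as thing and on Friday as setting — is held fixed.
Fact (3) shares the background with a different recipient (Beatrice) — counterexample.
(Fact (4) would refute a reading with focus on the thing — but that is not what the question asks.)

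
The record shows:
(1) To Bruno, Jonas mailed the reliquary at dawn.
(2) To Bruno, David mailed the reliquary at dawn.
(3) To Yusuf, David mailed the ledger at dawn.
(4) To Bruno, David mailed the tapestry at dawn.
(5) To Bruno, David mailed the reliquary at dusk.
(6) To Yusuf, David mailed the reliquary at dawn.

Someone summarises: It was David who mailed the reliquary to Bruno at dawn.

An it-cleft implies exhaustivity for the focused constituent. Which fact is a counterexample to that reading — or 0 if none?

1

Focus of the cleft: "David" (the agent). Presupposed background: the reliquary as thing and Bruno as recipient and at dawn as setting.
Exhaustivity: David is the only agent satisfying that background.
Fact (1) shares the background but with agent = Jonas; exhaustivity is violated.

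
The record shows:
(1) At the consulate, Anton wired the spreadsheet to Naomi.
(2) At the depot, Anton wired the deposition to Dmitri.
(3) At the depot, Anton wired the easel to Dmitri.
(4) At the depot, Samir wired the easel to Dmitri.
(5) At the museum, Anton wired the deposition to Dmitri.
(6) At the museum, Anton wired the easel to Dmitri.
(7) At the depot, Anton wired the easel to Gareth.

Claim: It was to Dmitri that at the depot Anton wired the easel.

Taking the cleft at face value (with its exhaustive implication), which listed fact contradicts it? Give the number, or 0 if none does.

7

Focus of the cleft: "Dmitri" (the recipient). Presupposed background: agent = Anton, thing = the easel, setting = at the depot.
Exhaustivity: Dmitri is the only recipient satisfying that background.
But fact (7) also has agent = Anton, thing = the easel, setting = at the depot, with recipient = Gareth — so the exhaustive reading fails.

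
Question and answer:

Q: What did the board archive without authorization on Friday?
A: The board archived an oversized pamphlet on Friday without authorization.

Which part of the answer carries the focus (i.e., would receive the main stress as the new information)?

The wh-word "what" asks about the direct object.
In the answer, "the board", "on Friday" and "without authorization" are given — repeated from the question.
The constituent filling the direct object gap is "an oversized pamphlet"; that is the focus and would carry nuclear stress.

an oversized pamphlet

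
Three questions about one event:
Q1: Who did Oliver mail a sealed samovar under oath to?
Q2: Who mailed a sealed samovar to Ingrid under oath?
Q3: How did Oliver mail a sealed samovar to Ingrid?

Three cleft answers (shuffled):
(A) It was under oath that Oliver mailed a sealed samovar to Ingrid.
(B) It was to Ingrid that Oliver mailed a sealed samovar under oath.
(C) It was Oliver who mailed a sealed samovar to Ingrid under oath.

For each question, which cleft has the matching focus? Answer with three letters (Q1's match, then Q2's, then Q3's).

BCA

Q1 asks about the recipient; cleft (B) focuses "to Ingrid", which is the recipient — so Q1 → B.
Q2 asks about the subject (agent); cleft (C) focuses "Oliver", which is the subject (agent) — so Q2 → C.
Q3 asks about the manner; cleft (A) focuses "under oath", which is the manner — so Q3 → A.
Mapping: Q1→B, Q2→C, Q3→A.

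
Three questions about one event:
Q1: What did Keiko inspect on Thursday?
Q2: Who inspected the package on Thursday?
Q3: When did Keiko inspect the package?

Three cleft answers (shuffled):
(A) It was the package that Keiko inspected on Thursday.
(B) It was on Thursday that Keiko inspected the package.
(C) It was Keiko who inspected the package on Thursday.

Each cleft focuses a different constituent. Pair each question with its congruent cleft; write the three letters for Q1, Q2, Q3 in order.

ACB

Q1 asks about the direct object; cleft (A) focuses "the package", which is the direct object — so Q1 → A.
Q2 asks about the subject (agent); cleft (C) focuses "Keiko", which is the subject (agent) — so Q2 → C.
Q3 asks about the time; cleft (B) focuses "on Thursday", which is the time — so Q3 → B.
Mapping: Q1→A, Q2→C, Q3→B.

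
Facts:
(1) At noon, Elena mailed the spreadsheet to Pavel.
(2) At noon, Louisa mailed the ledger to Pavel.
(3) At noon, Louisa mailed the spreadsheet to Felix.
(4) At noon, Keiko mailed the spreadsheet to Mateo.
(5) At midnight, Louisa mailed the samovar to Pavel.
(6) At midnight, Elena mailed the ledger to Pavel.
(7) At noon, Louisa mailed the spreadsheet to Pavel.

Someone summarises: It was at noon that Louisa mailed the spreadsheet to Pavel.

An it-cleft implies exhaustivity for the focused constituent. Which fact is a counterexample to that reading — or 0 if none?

The cleft puts "at noon" in focus and presupposes the open proposition with same agent, thing, recipient (Louisa / the spreadsheet / Pavel).
Exhaustivity: at noon is the only setting satisfying that background.
No listed fact matches the background with a different setting. Exhaustivity holds.

0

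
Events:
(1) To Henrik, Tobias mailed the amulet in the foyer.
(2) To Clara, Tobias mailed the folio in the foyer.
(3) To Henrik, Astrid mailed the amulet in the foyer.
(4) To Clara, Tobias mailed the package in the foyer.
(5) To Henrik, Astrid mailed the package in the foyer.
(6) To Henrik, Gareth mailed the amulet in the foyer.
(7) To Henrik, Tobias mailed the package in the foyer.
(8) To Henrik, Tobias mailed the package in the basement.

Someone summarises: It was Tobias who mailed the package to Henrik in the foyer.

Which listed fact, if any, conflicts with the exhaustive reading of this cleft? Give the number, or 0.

5

The cleft puts "Tobias" in focus and presupposes the open proposition with thing = the package, recipient = Henrik, setting = in the foyer.
The exhaustive reading says no other agent fits that background.
Fact (5) shares the background but with agent = Astrid; exhaustivity is violated.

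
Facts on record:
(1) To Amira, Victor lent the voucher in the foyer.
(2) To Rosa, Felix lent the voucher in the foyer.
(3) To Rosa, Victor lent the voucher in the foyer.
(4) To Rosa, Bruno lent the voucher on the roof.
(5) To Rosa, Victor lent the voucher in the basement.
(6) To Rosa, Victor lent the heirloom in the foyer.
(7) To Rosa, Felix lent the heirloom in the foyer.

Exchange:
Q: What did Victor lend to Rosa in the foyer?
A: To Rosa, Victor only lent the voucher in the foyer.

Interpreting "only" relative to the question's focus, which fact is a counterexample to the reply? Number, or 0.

Answering "What did ...?" puts focus on the thing — here, "the voucher".
"Only" then excludes alternative things while the background — Victor as agent and Rosa as recipient and in the foyer as setting — is held fixed.
Fact (6) shares the background with a different thing (the heirloom) — counterexample.
(Fact (1) would refute a reading with focus on the recipient — but that is not what the question asks.)

6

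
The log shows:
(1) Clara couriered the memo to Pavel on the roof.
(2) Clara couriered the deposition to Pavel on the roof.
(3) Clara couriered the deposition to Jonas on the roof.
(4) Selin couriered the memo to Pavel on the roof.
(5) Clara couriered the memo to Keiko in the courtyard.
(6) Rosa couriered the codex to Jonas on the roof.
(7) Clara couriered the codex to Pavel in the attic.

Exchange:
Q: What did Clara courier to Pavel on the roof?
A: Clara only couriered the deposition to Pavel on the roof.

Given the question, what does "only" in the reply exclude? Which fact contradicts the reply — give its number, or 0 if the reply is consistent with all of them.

The question "What did ...?" targets the thing, so in the reply the focus falls on "the deposition".
So "only" ranges over things; the rest (agent = Clara, recipient = Pavel, setting = on the roof) is presupposed.
Fact (1) shares the background with a different thing (the memo) — counterexample.
(Fact (3) would refute a reading with focus on the recipient — but that is not what the question asks.)

1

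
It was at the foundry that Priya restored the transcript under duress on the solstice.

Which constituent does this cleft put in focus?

at the foundry

In an it-cleft "It was X that/who ...", the clefted constituent X is the focus; the that/who-clause expresses the presupposed open proposition.
Here the focus is "at the foundry". The backgrounded (presupposed) material includes "Priya", "the transcript", "on the solstice" and "under duress".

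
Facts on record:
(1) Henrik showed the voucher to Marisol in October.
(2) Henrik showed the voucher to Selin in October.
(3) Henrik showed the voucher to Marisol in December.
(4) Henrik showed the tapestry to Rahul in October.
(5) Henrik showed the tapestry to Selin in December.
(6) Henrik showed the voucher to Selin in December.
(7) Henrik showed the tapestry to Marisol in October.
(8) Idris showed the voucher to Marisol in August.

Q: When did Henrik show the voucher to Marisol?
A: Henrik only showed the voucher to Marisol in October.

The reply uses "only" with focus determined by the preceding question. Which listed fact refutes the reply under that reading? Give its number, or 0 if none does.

3

The question "When did ...?" targets the setting, so in the reply the focus falls on "in October".
So "only" ranges over settings; the rest (same agent, thing, recipient (Henrik / the voucher / Marisol)) is presupposed.
Fact (3) shares the background with a different setting (in December) — counterexample.
(Fact (7) would refute a reading with focus on the thing — but that is not what the question asks.)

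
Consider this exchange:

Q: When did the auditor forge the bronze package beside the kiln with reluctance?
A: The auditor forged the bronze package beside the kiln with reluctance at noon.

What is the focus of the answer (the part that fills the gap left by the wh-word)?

The wh-word "when" asks about the time.
In the answer, "the auditor", "the bronze package", "beside the kiln" and "with reluctance" are given — repeated from the question.
The constituent filling the time gap is "at noon"; that is the focus and would carry nuclear stress.

at noon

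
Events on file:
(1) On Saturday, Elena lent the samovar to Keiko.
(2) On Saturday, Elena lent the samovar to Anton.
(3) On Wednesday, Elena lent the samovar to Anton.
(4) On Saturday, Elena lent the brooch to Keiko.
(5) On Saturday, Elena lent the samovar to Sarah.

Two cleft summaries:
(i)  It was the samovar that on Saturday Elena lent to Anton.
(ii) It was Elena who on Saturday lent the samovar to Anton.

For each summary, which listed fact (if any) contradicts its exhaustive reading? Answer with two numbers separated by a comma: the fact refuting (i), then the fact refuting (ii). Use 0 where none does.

0, 0

Summary (i) focuses "the samovar" (the thing); background agent = Elena, recipient = Anton, setting = on Saturday. No fact matches that background with a different thing, so 0.
Summary (ii) focuses "Elena" (the agent); background thing = the samovar, recipient = Anton, setting = on Saturday. No fact matches that background with a different agent, so 0.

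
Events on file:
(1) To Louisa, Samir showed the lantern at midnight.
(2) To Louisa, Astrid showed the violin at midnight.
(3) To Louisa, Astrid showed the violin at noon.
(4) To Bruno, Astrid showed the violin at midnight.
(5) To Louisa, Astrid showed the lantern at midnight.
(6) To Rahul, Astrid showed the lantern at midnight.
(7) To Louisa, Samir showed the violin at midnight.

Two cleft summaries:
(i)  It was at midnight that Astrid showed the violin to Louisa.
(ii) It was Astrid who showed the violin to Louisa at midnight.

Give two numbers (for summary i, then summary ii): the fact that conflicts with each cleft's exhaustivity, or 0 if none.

3, 7

(i): focus "at midnight". Looking for Astrid as agent and the violin as thing and Louisa as recipient with some other setting — fact (3) has at noon there. Refuted.
(ii): focus "Astrid". Looking for the violin as thing and Louisa as recipient and at midnight as setting with some other agent — fact (7) has Samir there. Refuted.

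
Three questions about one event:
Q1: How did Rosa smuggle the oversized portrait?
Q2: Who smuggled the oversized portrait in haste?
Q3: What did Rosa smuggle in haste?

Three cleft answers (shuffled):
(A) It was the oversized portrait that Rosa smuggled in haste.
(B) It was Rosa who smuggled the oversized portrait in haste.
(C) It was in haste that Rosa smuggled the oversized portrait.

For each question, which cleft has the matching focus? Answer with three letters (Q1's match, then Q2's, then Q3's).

CBA

Q1 asks about the manner; cleft (C) focuses "in haste", which is the manner — so Q1 → C.
Q2 asks about the subject (agent); cleft (B) focuses "Rosa", which is the subject (agent) — so Q2 → B.
Q3 asks about the direct object; cleft (A) focuses "the oversized portrait", which is the direct object — so Q3 → A.
Mapping: Q1→C, Q2→B, Q3→A.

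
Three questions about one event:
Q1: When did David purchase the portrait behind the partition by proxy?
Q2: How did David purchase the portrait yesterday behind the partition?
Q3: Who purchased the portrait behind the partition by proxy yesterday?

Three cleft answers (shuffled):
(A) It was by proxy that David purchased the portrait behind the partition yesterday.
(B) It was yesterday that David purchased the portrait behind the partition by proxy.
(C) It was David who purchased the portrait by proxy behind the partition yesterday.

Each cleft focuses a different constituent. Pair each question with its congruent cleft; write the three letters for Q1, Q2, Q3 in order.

Q1 asks about the time; cleft (B) focuses "yesterday", which is the time — so Q1 → B.
Q2 asks about the manner; cleft (A) focuses "by proxy", which is the manner — so Q2 → A.
Q3 asks about the subject (agent); cleft (C) focuses "David", which is the subject (agent) — so Q3 → C.
Mapping: Q1→B, Q2→A, Q3→C.

BAC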